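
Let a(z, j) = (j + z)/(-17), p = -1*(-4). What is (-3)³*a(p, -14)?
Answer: -270/17 ≈ -15.882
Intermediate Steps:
p = 4
a(z, j) = -j/17 - z/17 (a(z, j) = (j + z)*(-1/17) = -j/17 - z/17)
(-3)³*a(p, -14) = (-3)³*(-1/17*(-14) - 1/17*4) = -27*(14/17 - 4/17) = -27*10/17 = -270/17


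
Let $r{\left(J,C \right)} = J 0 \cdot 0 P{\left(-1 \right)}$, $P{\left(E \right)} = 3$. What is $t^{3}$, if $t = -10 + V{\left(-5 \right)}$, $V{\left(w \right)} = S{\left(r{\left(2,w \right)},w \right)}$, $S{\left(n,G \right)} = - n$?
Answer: $-1000$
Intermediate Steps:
$r{\left(J,C \right)} = 0$ ($r{\left(J,C \right)} = J 0 \cdot 0 \cdot 3 = 0 \cdot 0 \cdot 3 = 0 \cdot 3 = 0$)
$V{\left(w \right)} = 0$ ($V{\left(w \right)} = \left(-1\right) 0 = 0$)
$t = -10$ ($t = -10 + 0 = -10$)
$t^{3} = \left(-10\right)^{3} = -1000$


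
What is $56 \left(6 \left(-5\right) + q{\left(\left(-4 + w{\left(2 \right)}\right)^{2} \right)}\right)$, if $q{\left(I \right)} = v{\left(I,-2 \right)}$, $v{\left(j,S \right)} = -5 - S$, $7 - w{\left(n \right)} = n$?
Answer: $-1848$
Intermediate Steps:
$w{\left(n \right)} = 7 - n$
$q{\left(I \right)} = -3$ ($q{\left(I \right)} = -5 - -2 = -5 + 2 = -3$)
$56 \left(6 \left(-5\right) + q{\left(\left(-4 + w{\left(2 \right)}\right)^{2} \right)}\right) = 56 \left(6 \left(-5\right) - 3\right) = 56 \left(-30 - 3\right) = 56 \left(-33\right) = -1848$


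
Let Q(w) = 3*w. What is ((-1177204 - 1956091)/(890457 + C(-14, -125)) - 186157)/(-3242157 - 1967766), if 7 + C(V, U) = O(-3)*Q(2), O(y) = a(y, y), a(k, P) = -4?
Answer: 165762166177/4639050897198 ≈ 0.035732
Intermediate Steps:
O(y) = -4
C(V, U) = -31 (C(V, U) = -7 - 12*2 = -7 - 4*6 = -7 - 24 = -31)
((-1177204 - 1956091)/(890457 + C(-14, -125)) - 186157)/(-3242157 - 1967766) = ((-1177204 - 1956091)/(890457 - 31) - 186157)/(-3242157 - 1967766) = (-3133295/890426 - 186157)/(-5209923) = (-3133295*1/890426 - 186157)*(-1/5209923) = (-3133295/890426 - 186157)*(-1/5209923) = -165762166177/890426*(-1/5209923) = 165762166177/4639050897198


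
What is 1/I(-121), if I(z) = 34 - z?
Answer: 1/155 ≈ 0.0064516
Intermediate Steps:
1/I(-121) = 1/(34 - 1*(-121)) = 1/(34 + 121) = 1/155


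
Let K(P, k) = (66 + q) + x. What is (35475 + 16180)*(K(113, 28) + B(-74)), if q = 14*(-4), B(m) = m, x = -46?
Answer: -5682050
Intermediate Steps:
q = -56
K(P, k) = -36 (K(P, k) = (66 - 56) - 46 = 10 - 46 = -36)
(35475 + 16180)*(K(113, 28) + B(-74)) = (35475 + 16180)*(-36 - 74) = 51655*(-110) = -5682050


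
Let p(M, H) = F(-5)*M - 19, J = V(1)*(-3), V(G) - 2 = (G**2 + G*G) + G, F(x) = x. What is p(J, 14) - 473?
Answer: -417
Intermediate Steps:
V(G) = 2 + G + 2*G**2 (V(G) = 2 + ((G**2 + G*G) + G) = 2 + ((G**2 + G**2) + G) = 2 + (2*G**2 + G) = 2 + (G + 2*G**2) = 2 + G + 2*G**2)
J = -15 (J = (2 + 1 + 2*1**2)*(-3) = (2 + 1 + 2*1)*(-3) = (2 + 1 + 2)*(-3) = 5*(-3) = -15)
p(M, H) = -19 - 5*M (p(M, H) = -5*M - 19 = -19 - 5*M)
p(J, 14) - 473 = (-19 - 5*(-15)) - 473 = (-19 + 75) - 473 = 56 - 473 = -417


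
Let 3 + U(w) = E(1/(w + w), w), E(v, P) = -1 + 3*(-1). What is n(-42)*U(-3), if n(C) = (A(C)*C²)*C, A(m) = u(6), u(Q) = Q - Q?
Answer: 0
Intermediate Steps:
E(v, P) = -4 (E(v, P) = -1 - 3 = -4)
u(Q) = 0
A(m) = 0
U(w) = -7 (U(w) = -3 - 4 = -7)
n(C) = 0 (n(C) = (0*C²)*C = 0*C = 0)
n(-42)*U(-3) = 0*(-7) = 0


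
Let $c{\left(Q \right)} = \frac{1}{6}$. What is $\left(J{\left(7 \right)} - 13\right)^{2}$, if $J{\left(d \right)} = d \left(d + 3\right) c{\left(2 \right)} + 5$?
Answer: $\frac{121}{9} \approx 13.444$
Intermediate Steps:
$c{\left(Q \right)} = \frac{1}{6}$
$J{\left(d \right)} = 5 + \frac{d \left(3 + d\right)}{6}$ ($J{\left(d \right)} = d \left(d + 3\right) \frac{1}{6} + 5 = d \left(3 + d\right) \frac{1}{6} + 5 = \frac{d \left(3 + d\right)}{6} + 5 = 5 + \frac{d \left(3 + d\right)}{6}$)
$\left(J{\left(7 \right)} - 13\right)^{2} = \left(\left(5 + \frac{1}{2} \cdot 7 + \frac{7^{2}}{6}\right) - 13\right)^{2} = \left(\left(5 + \frac{7}{2} + \frac{1}{6} \cdot 49\right) - 13\right)^{2} = \left(\left(5 + \frac{7}{2} + \frac{49}{6}\right) - 13\right)^{2} = \left(\frac{50}{3} - 13\right)^{2} = \left(\frac{11}{3}\right)^{2} = \frac{121}{9}$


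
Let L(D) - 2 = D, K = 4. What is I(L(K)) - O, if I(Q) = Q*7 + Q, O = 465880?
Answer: -465832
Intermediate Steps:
L(D) = 2 + D
I(Q) = 8*Q (I(Q) = 7*Q + Q = 8*Q)
I(L(K)) - O = 8*(2 + 4) - 1*465880 = 8*6 - 465880 = 48 - 465880 = -465832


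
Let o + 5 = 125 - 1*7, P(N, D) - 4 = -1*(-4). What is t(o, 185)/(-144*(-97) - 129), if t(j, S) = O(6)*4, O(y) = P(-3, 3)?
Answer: 32/13839 ≈ 0.0023123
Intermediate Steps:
P(N, D) = 8 (P(N, D) = 4 - 1*(-4) = 4 + 4 = 8)
O(y) = 8
o = 113 (o = -5 + (125 - 1*7) = -5 + (125 - 7) = -5 + 118 = 113)
t(j, S) = 32 (t(j, S) = 8*4 = 32)
t(o, 185)/(-144*(-97) - 129) = 32/(-144*(-97) - 129) = 32/(13968 - 129) = 32/13839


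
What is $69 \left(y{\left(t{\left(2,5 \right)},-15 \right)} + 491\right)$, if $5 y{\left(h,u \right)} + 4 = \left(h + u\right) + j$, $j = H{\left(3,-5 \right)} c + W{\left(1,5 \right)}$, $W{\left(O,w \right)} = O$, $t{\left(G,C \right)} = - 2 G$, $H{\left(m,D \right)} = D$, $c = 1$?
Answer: $\frac{167532}{5} \approx 33506.0$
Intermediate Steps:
$j = -4$ ($j = \left(-5\right) 1 + 1 = -5 + 1 = -4$)
$y{\left(h,u \right)} = - \frac{8}{5} + \frac{h}{5} + \frac{u}{5}$ ($y{\left(h,u \right)} = - \frac{4}{5} + \frac{\left(h + u\right) - 4}{5} = - \frac{4}{5} + \frac{-4 + h + u}{5} = - \frac{4}{5} + \left(- \frac{4}{5} + \frac{h}{5} + \frac{u}{5}\right) = - \frac{8}{5} + \frac{h}{5} + \frac{u}{5}$)
$69 \left(y{\left(t{\left(2,5 \right)},-15 \right)} + 491\right) = 69 \left(\left(- \frac{8}{5} + \frac{\left(-2\right) 2}{5} + \frac{1}{5} \left(-15\right)\right) + 491\right) = 69 \left(\left(- \frac{8}{5} + \frac{1}{5} \left(-4\right) - 3\right) + 491\right) = 69 \left(\left(- \frac{8}{5} - \frac{4}{5} - 3\right) + 491\right) = 69 \left(- \frac{27}{5} + 491\right) = 69 \cdot \frac{2428}{5} = \frac{167532}{5}$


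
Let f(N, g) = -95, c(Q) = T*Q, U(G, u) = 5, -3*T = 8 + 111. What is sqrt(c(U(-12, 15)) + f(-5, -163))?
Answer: 4*I*sqrt(165)/3 ≈ 17.127*I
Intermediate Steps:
T = -119/3 (T = -(8 + 111)/3 = -1/3*119 = -119/3 ≈ -39.667)
c(Q) = -119*Q/3
sqrt(c(U(-12, 15)) + f(-5, -163)) = sqrt(-119/3*5 - 95) = sqrt(-595/3 - 95) = sqrt(-880/3) = 4*I*sqrt(165)/3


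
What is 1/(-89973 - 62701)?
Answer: -1/152674 ≈ -6.5499e-6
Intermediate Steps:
1/(-89973 - 62701) = 1/(-152674) = -1/152674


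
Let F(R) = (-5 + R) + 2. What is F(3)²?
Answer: 0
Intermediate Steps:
F(R) = -3 + R
F(3)² = (-3 + 3)² = 0² = 0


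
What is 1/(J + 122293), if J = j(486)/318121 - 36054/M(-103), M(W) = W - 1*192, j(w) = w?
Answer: 93845695/11488141256539 ≈ 8.1689e-6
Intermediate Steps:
M(W) = -192 + W (M(W) = W - 192 = -192 + W)
J = 11469677904/93845695 (J = 486/318121 - 36054/(-192 - 103) = 486*(1/318121) - 36054/(-295) = 486/318121 - 36054*(-1/295) = 486/318121 + 36054/295 = 11469677904/93845695 ≈ 122.22)
1/(J + 122293) = 1/(11469677904/93845695 + 122293) = 1/(11488141256539/93845695) = 93845695/11488141256539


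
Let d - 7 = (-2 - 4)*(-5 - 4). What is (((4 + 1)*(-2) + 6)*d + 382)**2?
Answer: 19044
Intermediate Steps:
d = 61 (d = 7 + (-2 - 4)*(-5 - 4) = 7 - 6*(-9) = 7 + 54 = 61)
(((4 + 1)*(-2) + 6)*d + 382)**2 = (((4 + 1)*(-2) + 6)*61 + 382)**2 = ((5*(-2) + 6)*61 + 382)**2 = ((-10 + 6)*61 + 382)**2 = (-4*61 + 382)**2 = (-244 + 382)**2 = 138**2 = 19044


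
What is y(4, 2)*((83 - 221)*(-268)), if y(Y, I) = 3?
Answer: 110952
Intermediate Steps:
y(4, 2)*((83 - 221)*(-268)) = 3*((83 - 221)*(-268)) = 3*(-138*(-268)) = 3*36984 = 110952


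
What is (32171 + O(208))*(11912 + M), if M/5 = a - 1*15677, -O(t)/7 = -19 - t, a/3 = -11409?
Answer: -8021646080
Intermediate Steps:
a = -34227 (a = 3*(-11409) = -34227)
O(t) = 133 + 7*t (O(t) = -7*(-19 - t) = 133 + 7*t)
M = -249520 (M = 5*(-34227 - 1*15677) = 5*(-34227 - 15677) = 5*(-49904) = -249520)
(32171 + O(208))*(11912 + M) = (32171 + (133 + 7*208))*(11912 - 249520) = (32171 + (133 + 1456))*(-237608) = (32171 + 1589)*(-237608) = 33760*(-237608) = -8021646080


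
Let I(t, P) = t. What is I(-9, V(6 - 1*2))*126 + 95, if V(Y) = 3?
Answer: -1039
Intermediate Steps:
I(-9, V(6 - 1*2))*126 + 95 = -9*126 + 95 = -1134 + 95 = -1039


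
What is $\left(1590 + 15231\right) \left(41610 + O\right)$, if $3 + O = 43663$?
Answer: $1434326670$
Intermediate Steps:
$O = 43660$ ($O = -3 + 43663 = 43660$)
$\left(1590 + 15231\right) \left(41610 + O\right) = \left(1590 + 15231\right) \left(41610 + 43660\right) = 16821 \cdot 85270 = 1434326670$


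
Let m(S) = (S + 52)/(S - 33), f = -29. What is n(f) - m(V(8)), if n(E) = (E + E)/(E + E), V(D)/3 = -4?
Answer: 17/9 ≈ 1.8889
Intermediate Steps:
V(D) = -12 (V(D) = 3*(-4) = -12)
n(E) = 1 (n(E) = (2*E)/((2*E)) = (2*E)*(1/(2*E)) = 1)
m(S) = (52 + S)/(-33 + S)
n(f) - m(V(8)) = 1 - (52 - 12)/(-33 - 12) = 1 - 40/(-45) = 1 - (-1)*40/45 = 1 - 1*(-8/9) = 1 + 8/9 = 17/9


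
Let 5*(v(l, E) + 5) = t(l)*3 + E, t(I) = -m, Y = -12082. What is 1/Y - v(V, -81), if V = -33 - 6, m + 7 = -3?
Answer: 918227/60410 ≈ 15.200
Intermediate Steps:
m = -10 (m = -7 - 3 = -10)
V = -39
t(I) = 10 (t(I) = -1*(-10) = 10)
v(l, E) = 1 + E/5 (v(l, E) = -5 + (10*3 + E)/5 = -5 + (30 + E)/5 = -5 + (6 + E/5) = 1 + E/5)
1/Y - v(V, -81) = 1/(-12082) - (1 + (⅕)*(-81)) = -1/12082 - (1 - 81/5) = -1/12082 - 1*(-76/5) = -1/12082 + 76/5 = 918227/60410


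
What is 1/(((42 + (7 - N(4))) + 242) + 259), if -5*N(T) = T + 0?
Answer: 5/2754 ≈ 0.0018155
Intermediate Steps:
N(T) = -T/5 (N(T) = -(T + 0)/5 = -T/5)
1/(((42 + (7 - N(4))) + 242) + 259) = 1/(((42 + (7 - (-1)*4/5)) + 242) + 259) = 1/(((42 + (7 - 1*(-⅘))) + 242) + 259) = 1/(((42 + (7 + ⅘)) + 242) + 259) = 1/(((42 + 39/5) + 242) + 259) = 1/((249/5 + 242) + 259) = 1/(1459/5 + 259) = 1/(2754/5) = 5/2754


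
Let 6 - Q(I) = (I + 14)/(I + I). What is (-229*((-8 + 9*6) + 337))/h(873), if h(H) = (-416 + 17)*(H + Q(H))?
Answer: 51045474/204001651 ≈ 0.25022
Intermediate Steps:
Q(I) = 6 - (14 + I)/(2*I) (Q(I) = 6 - (I + 14)/(I + I) = 6 - (14 + I)/(2*I))
h(H) = -4389/2 - 399*H + 2793/H (h(H) = (-416 + 17)*(H + (11/2 - 7/H)) = -399*(11/2 + H - 7/H) = -4389/2 - 399*H + 2793/H)
(-229*((-8 + 9*6) + 337))/h(873) = (-229*((-8 + 9*6) + 337))/(-4389/2 - 399*873 + 2793/873) = (-229*((-8 + 54) + 337))/(-4389/2 - 348327 + 2793*(1/873)) = (-229*(46 + 337))/(-4389/2 - 348327 + 931/291) = (-229*383)/(-204001651/582) = -87707*(-582/204001651) = 51045474/204001651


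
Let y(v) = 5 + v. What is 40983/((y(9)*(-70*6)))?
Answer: -13661/1960 ≈ -6.9699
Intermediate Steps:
40983/((y(9)*(-70*6))) = 40983/(((5 + 9)*(-70*6))) = 40983/((14*(-420))) = 40983/(-5880) = 40983*(-1/5880) = -13661/1960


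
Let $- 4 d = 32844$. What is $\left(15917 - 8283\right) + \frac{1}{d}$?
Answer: $\frac{62682773}{8211} \approx 7634.0$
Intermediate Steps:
$d = -8211$ ($d = \left(- \frac{1}{4}\right) 32844 = -8211$)
$\left(15917 - 8283\right) + \frac{1}{d} = \left(15917 - 8283\right) + \frac{1}{-8211} = 7634 - \frac{1}{8211} = \frac{62682773}{8211}$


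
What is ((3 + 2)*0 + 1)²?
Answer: 1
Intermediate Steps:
((3 + 2)*0 + 1)² = (5*0 + 1)² = (0 + 1)² = 1² = 1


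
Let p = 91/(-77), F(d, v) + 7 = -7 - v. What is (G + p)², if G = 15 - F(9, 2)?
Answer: 107584/121 ≈ 889.12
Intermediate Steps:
F(d, v) = -14 - v (F(d, v) = -7 + (-7 - v) = -14 - v)
G = 31 (G = 15 - (-14 - 1*2) = 15 - (-14 - 2) = 15 - 1*(-16) = 15 + 16 = 31)
p = -13/11 (p = 91*(-1/77) = -13/11 ≈ -1.1818)
(G + p)² = (31 - 13/11)² = (328/11)² = 107584/121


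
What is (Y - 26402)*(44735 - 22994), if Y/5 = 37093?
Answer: 3458188683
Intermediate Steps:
Y = 185465 (Y = 5*37093 = 185465)
(Y - 26402)*(44735 - 22994) = (185465 - 26402)*(44735 - 22994) = 159063*21741 = 3458188683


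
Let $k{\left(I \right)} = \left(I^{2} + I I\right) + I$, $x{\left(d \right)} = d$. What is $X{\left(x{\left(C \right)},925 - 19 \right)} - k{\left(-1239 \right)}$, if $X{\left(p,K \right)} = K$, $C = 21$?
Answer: $-3068097$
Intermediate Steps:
$k{\left(I \right)} = I + 2 I^{2}$ ($k{\left(I \right)} = \left(I^{2} + I^{2}\right) + I = 2 I^{2} + I = I + 2 I^{2}$)
$X{\left(x{\left(C \right)},925 - 19 \right)} - k{\left(-1239 \right)} = \left(925 - 19\right) - - 1239 \left(1 + 2 \left(-1239\right)\right) = \left(925 - 19\right) - - 1239 \left(1 - 2478\right) = 906 - \left(-1239\right) \left(-2477\right) = 906 - 3069003 = -3068097$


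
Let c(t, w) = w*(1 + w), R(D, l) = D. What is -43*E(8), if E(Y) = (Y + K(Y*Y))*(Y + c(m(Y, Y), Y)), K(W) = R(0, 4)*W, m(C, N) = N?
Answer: -27520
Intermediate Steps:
K(W) = 0 (K(W) = 0*W = 0)
E(Y) = Y*(Y + Y*(1 + Y)) (E(Y) = (Y + 0)*(Y + Y*(1 + Y)) = Y*(Y + Y*(1 + Y)))
-43*E(8) = -43*8²*(2 + 8) = -2752*10 = -43*640 = -27520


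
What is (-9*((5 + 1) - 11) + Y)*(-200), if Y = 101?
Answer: -29200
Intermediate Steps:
(-9*((5 + 1) - 11) + Y)*(-200) = (-9*((5 + 1) - 11) + 101)*(-200) = (-9*(6 - 11) + 101)*(-200) = (-9*(-5) + 101)*(-200) = (45 + 101)*(-200) = 146*(-200) = -29200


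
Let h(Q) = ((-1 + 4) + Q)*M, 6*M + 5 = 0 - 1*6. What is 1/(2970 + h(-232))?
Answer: 6/20339 ≈ 0.00029500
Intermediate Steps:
M = -11/6 (M = -5/6 + (0 - 1*6)/6 = -5/6 + (0 - 6)/6 = -5/6 + (1/6)*(-6) = -5/6 - 1 = -11/6 ≈ -1.8333)
h(Q) = -11/2 - 11*Q/6 (h(Q) = ((-1 + 4) + Q)*(-11/6) = (3 + Q)*(-11/6) = -11/2 - 11*Q/6)
1/(2970 + h(-232)) = 1/(2970 + (-11/2 - 11/6*(-232))) = 1/(2970 + (-11/2 + 1276/3)) = 1/(2970 + 2519/6) = 1/(20339/6) = 6/20339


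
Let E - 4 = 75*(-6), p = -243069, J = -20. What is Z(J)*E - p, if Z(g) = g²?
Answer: 64669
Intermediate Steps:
E = -446 (E = 4 + 75*(-6) = 4 - 450 = -446)
Z(J)*E - p = (-20)²*(-446) - 1*(-243069) = 400*(-446) + 243069 = -178400 + 243069 = 64669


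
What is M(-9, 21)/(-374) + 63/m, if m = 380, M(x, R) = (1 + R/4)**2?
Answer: 34873/568480 ≈ 0.061344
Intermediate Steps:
M(x, R) = (1 + R/4)**2 (M(x, R) = (1 + R*(1/4))**2 = (1 + R/4)**2)
M(-9, 21)/(-374) + 63/m = ((4 + 21)**2/16)/(-374) + 63/380 = ((1/16)*25**2)*(-1/374) + 63*(1/380) = ((1/16)*625)*(-1/374) + 63/380 = (625/16)*(-1/374) + 63/380 = -625/5984 + 63/380 = 34873/568480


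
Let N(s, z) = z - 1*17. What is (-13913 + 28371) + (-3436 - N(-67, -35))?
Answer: 11074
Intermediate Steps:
N(s, z) = -17 + z (N(s, z) = z - 17 = -17 + z)
(-13913 + 28371) + (-3436 - N(-67, -35)) = (-13913 + 28371) + (-3436 - (-17 - 35)) = 14458 + (-3436 - 1*(-52)) = 14458 + (-3436 + 52) = 14458 - 3384 = 11074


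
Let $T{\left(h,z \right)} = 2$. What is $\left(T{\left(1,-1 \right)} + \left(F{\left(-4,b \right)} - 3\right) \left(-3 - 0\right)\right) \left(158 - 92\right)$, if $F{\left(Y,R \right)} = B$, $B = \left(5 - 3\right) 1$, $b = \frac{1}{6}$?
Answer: $330$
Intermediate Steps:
$b = \frac{1}{6} \approx 0.16667$
$B = 2$ ($B = 2 \cdot 1 = 2$)
$F{\left(Y,R \right)} = 2$
$\left(T{\left(1,-1 \right)} + \left(F{\left(-4,b \right)} - 3\right) \left(-3 - 0\right)\right) \left(158 - 92\right) = \left(2 + \left(2 - 3\right) \left(-3 - 0\right)\right) \left(158 - 92\right) = \left(2 - \left(-3 + 0\right)\right) 66 = \left(2 - -3\right) 66 = \left(2 + 3\right) 66 = 5 \cdot 66 = 330$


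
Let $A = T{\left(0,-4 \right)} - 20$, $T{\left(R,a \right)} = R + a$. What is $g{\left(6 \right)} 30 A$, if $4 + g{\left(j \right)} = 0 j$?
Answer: $2880$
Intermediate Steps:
$g{\left(j \right)} = -4$ ($g{\left(j \right)} = -4 + 0 j = -4 + 0 = -4$)
$A = -24$ ($A = \left(0 - 4\right) - 20 = -4 - 20 = -24$)
$g{\left(6 \right)} 30 A = \left(-4\right) 30 \left(-24\right) = \left(-120\right) \left(-24\right) = 2880$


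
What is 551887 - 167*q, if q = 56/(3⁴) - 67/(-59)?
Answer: 2636009896/4779 ≈ 5.5158e+5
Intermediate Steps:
q = 8731/4779 (q = 56/81 - 67*(-1/59) = 56*(1/81) + 67/59 = 56/81 + 67/59 = 8731/4779 ≈ 1.8270)
551887 - 167*q = 551887 - 167*(8731/4779) = 551887 - 1458077/4779 = 2636009896/4779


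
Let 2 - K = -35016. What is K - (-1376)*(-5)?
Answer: 28138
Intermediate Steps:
K = 35018 (K = 2 - 1*(-35016) = 2 + 35016 = 35018)
K - (-1376)*(-5) = 35018 - (-1376)*(-5) = 35018 - 1*6880 = 35018 - 6880 = 28138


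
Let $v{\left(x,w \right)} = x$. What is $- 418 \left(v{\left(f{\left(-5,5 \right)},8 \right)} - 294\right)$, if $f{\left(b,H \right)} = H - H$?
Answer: $122892$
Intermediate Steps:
$f{\left(b,H \right)} = 0$
$- 418 \left(v{\left(f{\left(-5,5 \right)},8 \right)} - 294\right) = - 418 \left(0 - 294\right) = \left(-418\right) \left(-294\right) = 122892$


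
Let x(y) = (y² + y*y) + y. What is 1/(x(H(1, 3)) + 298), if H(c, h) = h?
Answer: 1/319 ≈ 0.0031348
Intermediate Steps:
x(y) = y + 2*y² (x(y) = (y² + y²) + y = 2*y² + y = y + 2*y²)
1/(x(H(1, 3)) + 298) = 1/(3*(1 + 2*3) + 298) = 1/(3*(1 + 6) + 298) = 1/(3*7 + 298) = 1/(21 + 298) = 1/319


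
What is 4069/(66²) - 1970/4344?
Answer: 189467/394218 ≈ 0.48061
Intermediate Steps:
4069/(66²) - 1970/4344 = 4069/4356 - 1970*1/4344 = 4069*(1/4356) - 985/2172 = 4069/4356 - 985/2172 = 189467/394218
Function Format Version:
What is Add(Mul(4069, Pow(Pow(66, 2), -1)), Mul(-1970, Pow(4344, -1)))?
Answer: Rational(189467, 394218) ≈ 0.48061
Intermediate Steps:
Add(Mul(4069, Pow(Pow(66, 2), -1)), Mul(-1970, Pow(4344, -1))) = Add(Mul(4069, Pow(4356, -1)), Mul(-1970, Rational(1, 4344))) = Add(Mul(4069, Rational(1, 4356)), Rational(-985, 2172)) = Add(Rational(4069, 4356), Rational(-985, 2172)) = Rational(189467, 394218)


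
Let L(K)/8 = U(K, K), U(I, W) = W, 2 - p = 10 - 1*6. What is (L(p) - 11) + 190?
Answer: 163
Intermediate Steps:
p = -2 (p = 2 - (10 - 1*6) = 2 - (10 - 6) = 2 - 1*4 = 2 - 4 = -2)
L(K) = 8*K
(L(p) - 11) + 190 = (8*(-2) - 11) + 190 = (-16 - 11) + 190 = -27 + 190 = 163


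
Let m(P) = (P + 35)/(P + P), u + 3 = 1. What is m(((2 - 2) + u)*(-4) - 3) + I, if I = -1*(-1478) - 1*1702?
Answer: -220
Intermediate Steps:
u = -2 (u = -3 + 1 = -2)
m(P) = (35 + P)/(2*P) (m(P) = (35 + P)/((2*P)) = (35 + P)*(1/(2*P)) = (35 + P)/(2*P))
I = -224 (I = 1478 - 1702 = -224)
m(((2 - 2) + u)*(-4) - 3) + I = (35 + (((2 - 2) - 2)*(-4) - 3))/(2*(((2 - 2) - 2)*(-4) - 3)) - 224 = (35 + ((0 - 2)*(-4) - 3))/(2*((0 - 2)*(-4) - 3)) - 224 = (35 + (-2*(-4) - 3))/(2*(-2*(-4) - 3)) - 224 = (35 + (8 - 3))/(2*(8 - 3)) - 224 = (1/2)*(35 + 5)/5 - 224 = (1/2)*(1/5)*40 - 224 = 4 - 224 = -220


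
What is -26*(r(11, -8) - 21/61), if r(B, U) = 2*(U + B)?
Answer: -8970/61 ≈ -147.05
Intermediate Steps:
r(B, U) = 2*B + 2*U (r(B, U) = 2*(B + U) = 2*B + 2*U)
-26*(r(11, -8) - 21/61) = -26*((2*11 + 2*(-8)) - 21/61) = -26*((22 - 16) - 21/61) = -26*(6 - 1*21/61) = -26*(6 - 21/61) = -26*345/61 = -8970/61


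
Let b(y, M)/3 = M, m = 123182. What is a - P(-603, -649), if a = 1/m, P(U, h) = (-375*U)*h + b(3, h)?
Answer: 18077829643105/123182 ≈ 1.4676e+8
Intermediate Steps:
b(y, M) = 3*M
P(U, h) = 3*h - 375*U*h (P(U, h) = (-375*U)*h + 3*h = -375*U*h + 3*h = 3*h - 375*U*h)
a = 1/123182 ≈ 8.1181e-6
a - P(-603, -649) = 1/123182 - 3*(-649)*(1 - 125*(-603)) = 1/123182 - 3*(-649)*(1 + 75375) = 1/123182 - 3*(-649)*75376 = 1/123182 - 1*(-146757072) = 1/123182 + 146757072 = 18077829643105/123182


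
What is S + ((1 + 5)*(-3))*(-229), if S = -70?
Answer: 4052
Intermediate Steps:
S + ((1 + 5)*(-3))*(-229) = -70 + ((1 + 5)*(-3))*(-229) = -70 + (6*(-3))*(-229) = -70 - 18*(-229) = -70 + 4122 = 4052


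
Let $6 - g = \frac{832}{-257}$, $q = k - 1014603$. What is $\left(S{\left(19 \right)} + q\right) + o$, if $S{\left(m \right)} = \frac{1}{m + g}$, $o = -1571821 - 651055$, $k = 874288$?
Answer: $- \frac{17149676830}{7257} \approx -2.3632 \cdot 10^{6}$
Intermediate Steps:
$q = -140315$ ($q = 874288 - 1014603 = -140315$)
$g = \frac{2374}{257}$ ($g = 6 - \frac{832}{-257} = 6 - 832 \left(- \frac{1}{257}\right) = 6 - - \frac{832}{257} = 6 + \frac{832}{257} = \frac{2374}{257} \approx 9.2374$)
$o = -2222876$
$S{\left(m \right)} = \frac{1}{\frac{2374}{257} + m}$ ($S{\left(m \right)} = \frac{1}{m + \frac{2374}{257}} = \frac{1}{\frac{2374}{257} + m}$)
$\left(S{\left(19 \right)} + q\right) + o = \left(\frac{257}{2374 + 257 \cdot 19} - 140315\right) - 2222876 = \left(\frac{257}{2374 + 4883} - 140315\right) - 2222876 = \left(\frac{257}{7257} - 140315\right) - 2222876 = - \frac{1018265698}{7257} - 2222876 = - \frac{17149676830}{7257}$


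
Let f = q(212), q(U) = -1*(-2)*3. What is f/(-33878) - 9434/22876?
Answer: -79935577/193748282 ≈ -0.41257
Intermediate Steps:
q(U) = 6 (q(U) = 2*3 = 6)
f = 6
f/(-33878) - 9434/22876 = 6/(-33878) - 9434/22876 = 6*(-1/33878) - 9434*1/22876 = -3/16939 - 4717/11438 = -79935577/193748282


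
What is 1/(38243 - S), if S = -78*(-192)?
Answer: 1/23267 ≈ 4.2979e-5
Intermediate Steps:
S = 14976
1/(38243 - S) = 1/(38243 - 1*14976) = 1/(38243 - 14976) = 1/23267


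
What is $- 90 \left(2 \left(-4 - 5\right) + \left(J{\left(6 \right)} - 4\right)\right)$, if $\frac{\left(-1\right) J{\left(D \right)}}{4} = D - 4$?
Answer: $2700$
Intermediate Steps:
$J{\left(D \right)} = 16 - 4 D$ ($J{\left(D \right)} = - 4 \left(D - 4\right) = - 4 \left(-4 + D\right) = 16 - 4 D$)
$- 90 \left(2 \left(-4 - 5\right) + \left(J{\left(6 \right)} - 4\right)\right) = - 90 \left(2 \left(-4 - 5\right) + \left(\left(16 - 24\right) - 4\right)\right) = - 90 \left(2 \left(-9\right) + \left(\left(16 - 24\right) - 4\right)\right) = - 90 \left(-18 - 12\right) = \left(-90\right) \left(-30\right) = 2700$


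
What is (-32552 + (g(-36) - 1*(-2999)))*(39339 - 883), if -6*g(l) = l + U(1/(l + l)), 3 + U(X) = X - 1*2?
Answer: -61356274001/54 ≈ -1.1362e+9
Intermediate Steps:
U(X) = -5 + X (U(X) = -3 + (X - 1*2) = -3 + (X - 2) = -3 + (-2 + X) = -5 + X)
g(l) = ⅚ - l/6 - 1/(12*l) (g(l) = -(l + (-5 + 1/(l + l)))/6 = -(l + (-5 + 1/(2*l)))/6 = -(-5 + l + 1/(2*l))/6 = ⅚ - l/6 - 1/(12*l))
(-32552 + (g(-36) - 1*(-2999)))*(39339 - 883) = (-32552 + ((⅚ - ⅙*(-36) - 1/12/(-36)) - 1*(-2999)))*(39339 - 883) = (-32552 + ((⅚ + 6 - 1/12*(-1/36)) + 2999))*38456 = (-32552 + ((⅚ + 6 + 1/432) + 2999))*38456 = (-32552 + (2953/432 + 2999))*38456 = (-32552 + 1298521/432)*38456 = -12763943/432*38456 = -61356274001/54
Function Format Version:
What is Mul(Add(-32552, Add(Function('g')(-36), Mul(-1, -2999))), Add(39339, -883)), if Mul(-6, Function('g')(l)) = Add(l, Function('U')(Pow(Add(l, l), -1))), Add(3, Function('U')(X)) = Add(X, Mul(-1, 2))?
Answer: Rational(-61356274001, 54) ≈ -1.1362e+9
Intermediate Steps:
Function('U')(X) = Add(-5, X) (Function('U')(X) = Add(-3, Add(X, Mul(-1, 2))) = Add(-3, Add(X, -2)) = Add(-3, Add(-2, X)) = Add(-5, X))
Function('g')(l) = Add(Rational(5, 6), Mul(Rational(-1, 6), l), Mul(Rational(-1, 12), Pow(l, -1))) (Function('g')(l) = Mul(Rational(-1, 6), Add(l, Add(-5, Pow(Add(l, l), -1)))) = Mul(Rational(-1, 6), Add(l, Add(-5, Pow(Mul(2, l), -1)))) = Mul(Rational(-1, 6), Add(l, Add(-5, Mul(Rational(1, 2), Pow(l, -1))))) = Mul(Rational(-1, 6), Add(-5, l, Mul(Rational(1, 2), Pow(l, -1)))) = Add(Rational(5, 6), Mul(Rational(-1, 6), l), Mul(Rational(-1, 12), Pow(l, -1))))
Mul(Add(-32552, Add(Function('g')(-36), Mul(-1, -2999))), Add(39339, -883)) = Mul(Add(-32552, Add(Add(Rational(5, 6), Mul(Rational(-1, 6), -36), Mul(Rational(-1, 12), Pow(-36, -1))), Mul(-1, -2999))), Add(39339, -883)) = Mul(Add(-32552, Add(Add(Rational(5, 6), 6, Mul(Rational(-1, 12), Rational(-1, 36))), 2999)), 38456) = Mul(Add(-32552, Add(Add(Rational(5, 6), 6, Rational(1, 432)), 2999)), 38456) = Mul(Add(-32552, Add(Rational(2953, 432), 2999)), 38456) = Mul(Add(-32552, Rational(1298521, 432)), 38456) = Mul(Rational(-12763943, 432), 38456) = Rational(-61356274001, 54)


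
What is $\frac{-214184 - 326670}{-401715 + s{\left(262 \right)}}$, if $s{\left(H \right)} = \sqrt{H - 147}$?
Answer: $\frac{21726916461}{16137494111} + \frac{270427 \sqrt{115}}{80687470555} \approx 1.3464$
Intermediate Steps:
$s{\left(H \right)} = \sqrt{-147 + H}$
$\frac{-214184 - 326670}{-401715 + s{\left(262 \right)}} = \frac{-214184 - 326670}{-401715 + \sqrt{-147 + 262}} = - \frac{540854}{-401715 + \sqrt{115}}$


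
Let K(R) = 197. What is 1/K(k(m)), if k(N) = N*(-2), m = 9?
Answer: 1/197 ≈ 0.0050761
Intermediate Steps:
k(N) = -2*N
1/K(k(m)) = 1/197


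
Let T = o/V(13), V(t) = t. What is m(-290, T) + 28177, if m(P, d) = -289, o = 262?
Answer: 27888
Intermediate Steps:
T = 262/13 ≈ 20.154
m(-290, T) + 28177 = -289 + 28177 = 27888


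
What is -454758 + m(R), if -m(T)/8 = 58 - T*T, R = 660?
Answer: 3029578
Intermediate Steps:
m(T) = -464 + 8*T² (m(T) = -8*(58 - T*T) = -8*(58 - T²) = -464 + 8*T²)
-454758 + m(R) = -454758 + (-464 + 8*660²) = -454758 + (-464 + 8*435600) = -454758 + (-464 + 3484800) = -454758 + 3484336 = 3029578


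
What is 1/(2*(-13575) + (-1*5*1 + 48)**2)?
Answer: -1/25301 ≈ -3.9524e-5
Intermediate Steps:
1/(2*(-13575) + (-1*5*1 + 48)**2) = 1/(-27150 + (-5*1 + 48)**2) = 1/(-27150 + (-5 + 48)**2) = 1/(-27150 + 43**2) = 1/(-27150 + 1849) = 1/(-25301) = -1/25301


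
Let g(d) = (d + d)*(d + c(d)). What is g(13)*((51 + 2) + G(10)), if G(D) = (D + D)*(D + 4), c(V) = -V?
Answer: 0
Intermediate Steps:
G(D) = 2*D*(4 + D) (G(D) = (2*D)*(4 + D) = 2*D*(4 + D))
g(d) = 0 (g(d) = (d + d)*(d - d) = (2*d)*0 = 0)
g(13)*((51 + 2) + G(10)) = 0*((51 + 2) + 2*10*(4 + 10)) = 0*(53 + 2*10*14) = 0*(53 + 280) = 0*333 = 0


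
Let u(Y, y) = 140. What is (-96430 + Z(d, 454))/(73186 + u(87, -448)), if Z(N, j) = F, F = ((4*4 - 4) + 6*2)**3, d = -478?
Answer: -41303/36663 ≈ -1.1266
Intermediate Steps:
F = 13824 (F = ((16 - 4) + 12)**3 = (12 + 12)**3 = 24**3 = 13824)
Z(N, j) = 13824
(-96430 + Z(d, 454))/(73186 + u(87, -448)) = (-96430 + 13824)/(73186 + 140) = -82606/73326 = -82606*1/73326 = -41303/36663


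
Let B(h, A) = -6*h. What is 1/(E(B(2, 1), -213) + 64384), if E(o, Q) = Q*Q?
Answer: 1/109753 ≈ 9.1114e-6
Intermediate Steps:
E(o, Q) = Q²
1/(E(B(2, 1), -213) + 64384) = 1/((-213)² + 64384) = 1/(45369 + 64384) = 1/109753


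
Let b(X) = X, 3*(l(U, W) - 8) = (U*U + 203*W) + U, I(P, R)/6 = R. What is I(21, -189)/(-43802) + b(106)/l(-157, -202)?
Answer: 1192656/180573745 ≈ 0.0066048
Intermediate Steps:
I(P, R) = 6*R
l(U, W) = 8 + U/3 + U²/3 + 203*W/3 (l(U, W) = 8 + ((U*U + 203*W) + U)/3 = 8 + ((U² + 203*W) + U)/3 = 8 + (U + U² + 203*W)/3 = 8 + (U/3 + U²/3 + 203*W/3) = 8 + U/3 + U²/3 + 203*W/3)
I(21, -189)/(-43802) + b(106)/l(-157, -202) = (6*(-189))/(-43802) + 106/(8 + (⅓)*(-157) + (⅓)*(-157)² + (203/3)*(-202)) = -1134*(-1/43802) + 106/(8 - 157/3 + (⅓)*24649 - 41006/3) = 567/21901 + 106/(8 - 157/3 + 24649/3 - 41006/3) = 567/21901 + 106/(-16490/3) = 567/21901 + 106*(-3/16490) = 567/21901 - 159/8245 = 1192656/180573745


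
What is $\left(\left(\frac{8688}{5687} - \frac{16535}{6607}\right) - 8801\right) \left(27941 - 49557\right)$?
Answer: $\frac{7148962108359008}{37574009} \approx 1.9026 \cdot 10^{8}$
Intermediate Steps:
$\left(\left(\frac{8688}{5687} - \frac{16535}{6607}\right) - 8801\right) \left(27941 - 49557\right) = \left(\left(8688 \cdot \frac{1}{5687} - \frac{16535}{6607}\right) - 8801\right) \left(-21616\right) = \left(\left(\frac{8688}{5687} - \frac{16535}{6607}\right) - 8801\right) \left(-21616\right) = \left(- \frac{36632929}{37574009} - 8801\right) \left(-21616\right) = \left(- \frac{330725486138}{37574009}\right) \left(-21616\right) = \frac{7148962108359008}{37574009}$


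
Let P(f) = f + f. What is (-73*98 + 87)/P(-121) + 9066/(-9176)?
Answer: 15663205/555148 ≈ 28.214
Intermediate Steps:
P(f) = 2*f
(-73*98 + 87)/P(-121) + 9066/(-9176) = (-73*98 + 87)/((2*(-121))) + 9066/(-9176) = (-7154 + 87)/(-242) + 9066*(-1/9176) = -7067*(-1/242) - 4533/4588 = 7067/242 - 4533/4588 = 15663205/555148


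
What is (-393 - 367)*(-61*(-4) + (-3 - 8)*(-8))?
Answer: -252320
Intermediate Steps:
(-393 - 367)*(-61*(-4) + (-3 - 8)*(-8)) = -760*(244 - 11*(-8)) = -760*(244 + 88) = -760*332 = -252320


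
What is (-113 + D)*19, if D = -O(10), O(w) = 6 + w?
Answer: -2451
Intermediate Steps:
D = -16 (D = -(6 + 10) = -1*16 = -16)
(-113 + D)*19 = (-113 - 16)*19 = -129*19 = -2451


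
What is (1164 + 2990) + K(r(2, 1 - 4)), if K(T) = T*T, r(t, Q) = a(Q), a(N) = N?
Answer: 4163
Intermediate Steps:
r(t, Q) = Q
K(T) = T²
(1164 + 2990) + K(r(2, 1 - 4)) = (1164 + 2990) + (1 - 4)² = 4154 + (-3)² = 4154 + 9 = 4163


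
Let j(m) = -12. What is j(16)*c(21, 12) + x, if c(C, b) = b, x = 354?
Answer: 210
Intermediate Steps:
j(16)*c(21, 12) + x = -12*12 + 354 = -144 + 354 = 210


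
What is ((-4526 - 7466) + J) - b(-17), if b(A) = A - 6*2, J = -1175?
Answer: -13138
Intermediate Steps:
b(A) = -12 + A (b(A) = A - 12 = -12 + A)
((-4526 - 7466) + J) - b(-17) = ((-4526 - 7466) - 1175) - (-12 - 17) = (-11992 - 1175) - 1*(-29) = -13167 + 29 = -13138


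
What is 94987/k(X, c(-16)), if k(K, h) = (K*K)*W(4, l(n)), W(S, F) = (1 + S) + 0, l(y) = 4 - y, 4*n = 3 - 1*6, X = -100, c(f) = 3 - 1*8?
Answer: 94987/50000 ≈ 1.8997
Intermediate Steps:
c(f) = -5 (c(f) = 3 - 8 = -5)
n = -3/4 (n = (3 - 1*6)/4 = (3 - 6)/4 = (1/4)*(-3) = -3/4 ≈ -0.75000)
W(S, F) = 1 + S
k(K, h) = 5*K**2 (k(K, h) = (K*K)*(1 + 4) = K**2*5 = 5*K**2)
94987/k(X, c(-16)) = 94987/((5*(-100)**2)) = 94987/((5*10000)) = 94987/50000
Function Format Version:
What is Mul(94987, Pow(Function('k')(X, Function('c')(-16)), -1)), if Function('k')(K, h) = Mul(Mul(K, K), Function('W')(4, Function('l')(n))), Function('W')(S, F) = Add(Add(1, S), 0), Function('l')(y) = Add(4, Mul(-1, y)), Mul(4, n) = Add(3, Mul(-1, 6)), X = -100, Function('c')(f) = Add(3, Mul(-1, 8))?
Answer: Rational(94987, 50000) ≈ 1.8997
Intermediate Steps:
Function('c')(f) = -5 (Function('c')(f) = Add(3, -8) = -5)
n = Rational(-3, 4) (n = Mul(Rational(1, 4), Add(3, Mul(-1, 6))) = Mul(Rational(1, 4), Add(3, -6)) = Mul(Rational(1, 4), -3) = Rational(-3, 4) ≈ -0.75000)
Function('W')(S, F) = Add(1, S)
Function('k')(K, h) = Mul(5, Pow(K, 2)) (Function('k')(K, h) = Mul(Mul(K, K), Add(1, 4)) = Mul(Pow(K, 2), 5) = Mul(5, Pow(K, 2)))
Mul(94987, Pow(Function('k')(X, Function('c')(-16)), -1)) = Mul(94987, Pow(Mul(5, Pow(-100, 2)), -1)) = Mul(94987, Pow(Mul(5, 10000), -1)) = Mul(94987, Pow(50000, -1)) = Mul(94987, Rational(1, 50000)) = Rational(94987, 50000)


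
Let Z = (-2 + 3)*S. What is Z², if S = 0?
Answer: 0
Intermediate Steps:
Z = 0 (Z = (-2 + 3)*0 = 1*0 = 0)
Z² = 0² = 0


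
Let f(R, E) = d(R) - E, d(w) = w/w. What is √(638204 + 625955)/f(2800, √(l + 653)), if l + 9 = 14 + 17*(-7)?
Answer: -7*√13905749/538 - √1264159/538 ≈ -50.609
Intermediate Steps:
l = -114 (l = -9 + (14 + 17*(-7)) = -9 + (14 - 119) = -9 - 105 = -114)
d(w) = 1
f(R, E) = 1 - E
√(638204 + 625955)/f(2800, √(l + 653)) = √(638204 + 625955)/(1 - √(-114 + 653)) = √1264159/(1 - √539) = √1264159/(1 - 7*√11)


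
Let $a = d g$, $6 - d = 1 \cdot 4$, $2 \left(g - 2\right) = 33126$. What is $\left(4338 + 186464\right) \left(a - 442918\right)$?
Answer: $-78188369976$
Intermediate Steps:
$g = 16565$ ($g = 2 + \frac{1}{2} \cdot 33126 = 2 + 16563 = 16565$)
$d = 2$ ($d = 6 - 1 \cdot 4 = 6 - 4 = 2$)
$a = 33130$ ($a = 2 \cdot 16565 = 33130$)
$\left(4338 + 186464\right) \left(a - 442918\right) = \left(4338 + 186464\right) \left(33130 - 442918\right) = 190802 \left(-409788\right) = -78188369976$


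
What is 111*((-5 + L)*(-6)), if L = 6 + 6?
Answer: -4662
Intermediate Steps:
L = 12
111*((-5 + L)*(-6)) = 111*((-5 + 12)*(-6)) = 111*(7*(-6)) = 111*(-42) = -4662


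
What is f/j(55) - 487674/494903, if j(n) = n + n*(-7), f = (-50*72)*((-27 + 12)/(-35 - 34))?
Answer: 173560278/125210459 ≈ 1.3861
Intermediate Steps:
f = -18000/23 (f = -(-54000)/(-69) = -(-54000)*(-1)/69 = -3600*5/23 = -18000/23 ≈ -782.61)
j(n) = -6*n (j(n) = n - 7*n = -6*n)
f/j(55) - 487674/494903 = -18000/(23*((-6*55))) - 487674/494903 = -18000/23/(-330) - 487674*1/494903 = -18000/23*(-1/330) - 487674/494903 = 600/253 - 487674/494903 = 173560278/125210459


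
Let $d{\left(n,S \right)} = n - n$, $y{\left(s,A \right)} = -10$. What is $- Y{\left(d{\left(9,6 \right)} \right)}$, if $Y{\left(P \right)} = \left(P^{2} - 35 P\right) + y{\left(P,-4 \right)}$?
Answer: $10$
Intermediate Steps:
$d{\left(n,S \right)} = 0$
$Y{\left(P \right)} = -10 + P^{2} - 35 P$ ($Y{\left(P \right)} = \left(P^{2} - 35 P\right) - 10 = -10 + P^{2} - 35 P$)
$- Y{\left(d{\left(9,6 \right)} \right)} = - (-10 + 0^{2} - 0) = - (-10 + 0 + 0) = \left(-1\right) \left(-10\right) = 10$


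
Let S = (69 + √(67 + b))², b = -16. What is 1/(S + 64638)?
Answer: 11575/803721876 - 23*√51/803721876 ≈ 1.4197e-5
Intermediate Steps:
S = (69 + √51)² (S = (69 + √(67 - 16))² = (69 + √51)² ≈ 5797.5)
1/(S + 64638) = 1/((69 + √51)² + 64638) = 1/(64638 + (69 + √51)²)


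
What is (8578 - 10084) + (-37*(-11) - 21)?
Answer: -1120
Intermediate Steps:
(8578 - 10084) + (-37*(-11) - 21) = -1506 + (407 - 21) = -1506 + 386 = -1120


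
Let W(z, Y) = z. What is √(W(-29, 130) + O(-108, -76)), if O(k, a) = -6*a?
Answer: √427 ≈ 20.664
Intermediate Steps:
√(W(-29, 130) + O(-108, -76)) = √(-29 - 6*(-76)) = √(-29 + 456) = √427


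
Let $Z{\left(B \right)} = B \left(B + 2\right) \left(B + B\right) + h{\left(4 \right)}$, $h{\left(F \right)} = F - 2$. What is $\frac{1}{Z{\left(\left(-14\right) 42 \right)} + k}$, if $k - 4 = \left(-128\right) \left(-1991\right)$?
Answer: $- \frac{1}{404957114} \approx -2.4694 \cdot 10^{-9}$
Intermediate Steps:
$k = 254852$ ($k = 4 - -254848 = 4 + 254848 = 254852$)
$h{\left(F \right)} = -2 + F$
$Z{\left(B \right)} = 2 + 2 B^{2} \left(2 + B\right)$ ($Z{\left(B \right)} = B \left(B + 2\right) \left(B + B\right) + \left(-2 + 4\right) = B \left(2 + B\right) 2 B + 2 = B 2 B \left(2 + B\right) + 2 = 2 B^{2} \left(2 + B\right) + 2 = 2 + 2 B^{2} \left(2 + B\right)$)
$\frac{1}{Z{\left(\left(-14\right) 42 \right)} + k} = \frac{1}{\left(2 + 2 \left(\left(-14\right) 42\right)^{3} + 4 \left(\left(-14\right) 42\right)^{2}\right) + 254852} = \frac{1}{\left(2 + 2 \left(-588\right)^{3} + 4 \left(-588\right)^{2}\right) + 254852} = \frac{1}{\left(2 + 2 \left(-203297472\right) + 4 \cdot 345744\right) + 254852} = \frac{1}{\left(2 - 406594944 + 1382976\right) + 254852} = \frac{1}{-405211966 + 254852} = \frac{1}{-404957114} = - \frac{1}{404957114}$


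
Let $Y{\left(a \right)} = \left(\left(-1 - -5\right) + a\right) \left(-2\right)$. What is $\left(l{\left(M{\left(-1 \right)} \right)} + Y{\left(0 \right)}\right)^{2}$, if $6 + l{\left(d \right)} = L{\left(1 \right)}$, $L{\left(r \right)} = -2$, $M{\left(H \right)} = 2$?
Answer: $256$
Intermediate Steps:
$Y{\left(a \right)} = -8 - 2 a$ ($Y{\left(a \right)} = \left(\left(-1 + 5\right) + a\right) \left(-2\right) = \left(4 + a\right) \left(-2\right) = -8 - 2 a$)
$l{\left(d \right)} = -8$ ($l{\left(d \right)} = -6 - 2 = -8$)
$\left(l{\left(M{\left(-1 \right)} \right)} + Y{\left(0 \right)}\right)^{2} = \left(-8 - 8\right)^{2} = \left(-16\right)^{2} = 256$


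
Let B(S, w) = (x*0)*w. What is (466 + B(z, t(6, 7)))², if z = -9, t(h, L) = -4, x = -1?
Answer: 217156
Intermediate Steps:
B(S, w) = 0 (B(S, w) = (-1*0)*w = 0*w = 0)
(466 + B(z, t(6, 7)))² = (466 + 0)² = 466² = 217156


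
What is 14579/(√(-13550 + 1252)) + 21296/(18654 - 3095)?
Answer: 21296/15559 - 14579*I*√12298/12298 ≈ 1.3687 - 131.47*I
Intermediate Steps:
14579/(√(-13550 + 1252)) + 21296/(18654 - 3095) = 14579/(√(-12298)) + 21296/15559 = 14579/((I*√12298)) + 21296*(1/15559) = 14579*(-I*√12298/12298) + 21296/15559 = -14579*I*√12298/12298 + 21296/15559 = 21296/15559 - 14579*I*√12298/12298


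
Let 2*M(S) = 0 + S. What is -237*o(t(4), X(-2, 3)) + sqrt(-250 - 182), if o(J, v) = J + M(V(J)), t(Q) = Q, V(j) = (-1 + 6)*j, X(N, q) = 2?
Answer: -3318 + 12*I*sqrt(3) ≈ -3318.0 + 20.785*I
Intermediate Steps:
V(j) = 5*j
M(S) = S/2 (M(S) = (0 + S)/2 = S/2)
o(J, v) = 7*J/2 (o(J, v) = J + (5*J)/2 = J + 5*J/2 = 7*J/2)
-237*o(t(4), X(-2, 3)) + sqrt(-250 - 182) = -1659*4/2 + sqrt(-250 - 182) = -237*14 + sqrt(-432) = -3318 + 12*I*sqrt(3)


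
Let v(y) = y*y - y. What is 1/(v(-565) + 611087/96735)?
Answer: 96735/30935496737 ≈ 3.1270e-6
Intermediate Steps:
v(y) = y² - y
1/(v(-565) + 611087/96735) = 1/(-565*(-1 - 565) + 611087/96735) = 1/(-565*(-566) + 611087*(1/96735)) = 1/(319790 + 611087/96735) = 1/(30935496737/96735) = 96735/30935496737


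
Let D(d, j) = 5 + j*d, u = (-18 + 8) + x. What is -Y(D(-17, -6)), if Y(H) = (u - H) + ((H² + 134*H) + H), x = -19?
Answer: -25758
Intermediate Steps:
u = -29 (u = (-18 + 8) - 19 = -10 - 19 = -29)
D(d, j) = 5 + d*j
Y(H) = -29 + H² + 134*H (Y(H) = (-29 - H) + ((H² + 134*H) + H) = (-29 - H) + (H² + 135*H) = -29 + H² + 134*H)
-Y(D(-17, -6)) = -(-29 + (5 - 17*(-6))² + 134*(5 - 17*(-6))) = -(-29 + (5 + 102)² + 134*(5 + 102)) = -(-29 + 107² + 134*107) = -(-29 + 11449 + 14338) = -1*25758 = -25758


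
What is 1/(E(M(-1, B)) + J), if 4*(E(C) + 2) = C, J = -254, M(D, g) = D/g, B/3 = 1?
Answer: -12/3073 ≈ -0.0039050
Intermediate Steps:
B = 3 (B = 3*1 = 3)
E(C) = -2 + C/4
1/(E(M(-1, B)) + J) = 1/((-2 + (-1/3)/4) - 254) = 1/((-2 + (-1*1/3)/4) - 254) = 1/((-2 + (1/4)*(-1/3)) - 254) = 1/((-2 - 1/12) - 254) = 1/(-25/12 - 254) = 1/(-3073/12) = -12/3073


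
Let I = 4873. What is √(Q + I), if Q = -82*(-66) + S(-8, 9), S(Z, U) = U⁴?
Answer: √16846 ≈ 129.79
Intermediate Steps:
Q = 11973 (Q = -82*(-66) + 9⁴ = 5412 + 6561 = 11973)
√(Q + I) = √(11973 + 4873) = √16846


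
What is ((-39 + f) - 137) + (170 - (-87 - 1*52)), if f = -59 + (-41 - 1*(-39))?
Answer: 72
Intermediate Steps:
f = -61 (f = -59 + (-41 + 39) = -59 - 2 = -61)
((-39 + f) - 137) + (170 - (-87 - 1*52)) = ((-39 - 61) - 137) + (170 - (-87 - 1*52)) = (-100 - 137) + (170 - (-87 - 52)) = -237 + (170 - 1*(-139)) = -237 + (170 + 139) = -237 + 309 = 72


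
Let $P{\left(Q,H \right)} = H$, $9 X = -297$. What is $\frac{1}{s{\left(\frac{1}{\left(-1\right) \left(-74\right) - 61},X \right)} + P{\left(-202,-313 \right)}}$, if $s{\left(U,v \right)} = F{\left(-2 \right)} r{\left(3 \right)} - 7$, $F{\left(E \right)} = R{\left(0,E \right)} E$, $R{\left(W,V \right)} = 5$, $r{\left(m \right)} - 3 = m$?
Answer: $- \frac{1}{380} \approx -0.0026316$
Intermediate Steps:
$X = -33$ ($X = \frac{1}{9} \left(-297\right) = -33$)
$r{\left(m \right)} = 3 + m$
$F{\left(E \right)} = 5 E$
$s{\left(U,v \right)} = -67$ ($s{\left(U,v \right)} = 5 \left(-2\right) \left(3 + 3\right) - 7 = \left(-10\right) 6 - 7 = -60 - 7 = -67$)
$\frac{1}{s{\left(\frac{1}{\left(-1\right) \left(-74\right) - 61},X \right)} + P{\left(-202,-313 \right)}} = \frac{1}{-67 - 313} = \frac{1}{-380} = - \frac{1}{380}$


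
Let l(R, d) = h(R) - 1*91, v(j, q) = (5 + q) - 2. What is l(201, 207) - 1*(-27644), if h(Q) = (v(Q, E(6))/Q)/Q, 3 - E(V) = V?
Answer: 27553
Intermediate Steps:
E(V) = 3 - V
v(j, q) = 3 + q
h(Q) = 0 (h(Q) = ((3 + (3 - 1*6))/Q)/Q = ((3 + (3 - 6))/Q)/Q = ((3 - 3)/Q)/Q = (0/Q)/Q = 0/Q = 0)
l(R, d) = -91 (l(R, d) = 0 - 1*91 = 0 - 91 = -91)
l(201, 207) - 1*(-27644) = -91 - 1*(-27644) = -91 + 27644 = 27553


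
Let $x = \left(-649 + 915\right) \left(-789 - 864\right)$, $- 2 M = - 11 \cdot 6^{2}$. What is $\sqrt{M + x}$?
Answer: $10 i \sqrt{4395} \approx 662.95 i$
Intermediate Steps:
$M = 198$ ($M = - \frac{\left(-11\right) 6^{2}}{2} = - \frac{\left(-11\right) 36}{2} = \left(- \frac{1}{2}\right) \left(-396\right) = 198$)
$x = -439698$ ($x = 266 \left(-1653\right) = -439698$)
$\sqrt{M + x} = \sqrt{198 - 439698} = \sqrt{-439500} = 10 i \sqrt{4395}$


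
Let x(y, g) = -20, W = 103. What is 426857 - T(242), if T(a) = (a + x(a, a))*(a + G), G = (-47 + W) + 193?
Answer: 317855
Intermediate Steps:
G = 249 (G = (-47 + 103) + 193 = 56 + 193 = 249)
T(a) = (-20 + a)*(249 + a) (T(a) = (a - 20)*(a + 249) = (-20 + a)*(249 + a))
426857 - T(242) = 426857 - (-4980 + 242**2 + 229*242) = 426857 - (-4980 + 58564 + 55418) = 426857 - 1*109002 = 426857 - 109002 = 317855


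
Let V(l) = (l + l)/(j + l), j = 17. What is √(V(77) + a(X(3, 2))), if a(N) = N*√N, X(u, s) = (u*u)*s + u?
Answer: √(3619 + 46389*√21)/47 ≈ 9.8931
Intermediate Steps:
X(u, s) = u + s*u² (X(u, s) = u²*s + u = s*u² + u = u + s*u²)
a(N) = N^(3/2)
V(l) = 2*l/(17 + l) (V(l) = (l + l)/(17 + l) = (2*l)/(17 + l) = 2*l/(17 + l))
√(V(77) + a(X(3, 2))) = √(2*77/(17 + 77) + (3*(1 + 2*3))^(3/2)) = √(2*77/94 + (3*(1 + 6))^(3/2)) = √(2*77*(1/94) + (3*7)^(3/2)) = √(77/47 + 21^(3/2)) = √(77/47 + 21*√21)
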